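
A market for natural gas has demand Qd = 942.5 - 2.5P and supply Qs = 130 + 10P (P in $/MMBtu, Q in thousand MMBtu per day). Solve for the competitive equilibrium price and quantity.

P* = 65, Q* = 780

Equating demand and supply, 942.5 - 2.5P = 130 + 10P gives 12.5P = 812.5, so P* = 65.
Substitute back: Q* = 942.5 - 2.5(65) = 780.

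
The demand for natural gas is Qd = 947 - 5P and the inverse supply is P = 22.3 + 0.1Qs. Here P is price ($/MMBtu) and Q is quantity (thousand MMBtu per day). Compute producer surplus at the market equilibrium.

Producer surplus = 15512.45

Solving each curve for Q: Qs = -223 + 10P.
Equating demand and supply, 947 - 5P = -223 + 10P gives 15P = 1170, so P* = 78.
Then Q* = 947 - 5(78) = 557.
Supply choke price (Qs = 0): P = 22.3. Producer surplus = ½ × (78 - 22.3) × 557 = 15512.45.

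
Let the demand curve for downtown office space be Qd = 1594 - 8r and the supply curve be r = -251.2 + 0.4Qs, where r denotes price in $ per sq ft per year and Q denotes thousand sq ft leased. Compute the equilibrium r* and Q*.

In direct form, Qs = 628 + 2.5r.
Equating demand and supply, 1594 - 8r = 628 + 2.5r gives 10.5r = 966, so r* = 92.
From the demand curve, Q* = 1594 - 8(92) = 858.

r* = 92, Q* = 858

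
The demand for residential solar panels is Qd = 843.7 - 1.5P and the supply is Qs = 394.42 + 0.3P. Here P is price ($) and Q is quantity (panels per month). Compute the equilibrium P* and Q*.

Equating demand and supply, 843.7 - 1.5P = 394.42 + 0.3P gives 1.8P = 449.28, so P* = 249.6.
Plugging P* into demand: Q* = 843.7 - 1.5(249.6) = 469.3.

P* = 249.6, Q* = 469.3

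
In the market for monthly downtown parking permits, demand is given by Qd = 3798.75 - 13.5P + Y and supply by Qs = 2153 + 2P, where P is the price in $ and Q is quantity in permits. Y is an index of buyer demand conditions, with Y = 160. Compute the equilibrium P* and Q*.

P* = 116.5, Q* = 2386

With Y = 160, demand is Qd = 3958.75 - 13.5P.
At equilibrium Qd = Qs, so 3958.75 - 13.5P = 2153 + 2P; collecting terms, 1805.75 = 15.5P and P* = 116.5.
Substitute back: Q* = 3958.75 - 13.5(116.5) = 2386.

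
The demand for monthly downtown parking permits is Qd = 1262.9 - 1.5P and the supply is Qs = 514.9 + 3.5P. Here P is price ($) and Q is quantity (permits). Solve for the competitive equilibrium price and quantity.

P* = 149.6, Q* = 1038.5

Set Qd = Qs: 1262.9 - 1.5P = 514.9 + 3.5P, so 748 = 5P and P* = 149.6.
Substitute back: Q* = 1262.9 - 1.5(149.6) = 1038.5.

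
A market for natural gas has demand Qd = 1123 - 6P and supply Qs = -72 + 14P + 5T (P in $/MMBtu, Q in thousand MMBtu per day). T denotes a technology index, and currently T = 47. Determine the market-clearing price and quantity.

P* = 48, Q* = 835

With T = 47, supply is Qs = 163 + 14P.
The market clears where 1123 - 6P = 163 + 14P. Rearranging, 20P = 960, hence P* = 48.
From the demand curve, Q* = 1123 - 6(48) = 835.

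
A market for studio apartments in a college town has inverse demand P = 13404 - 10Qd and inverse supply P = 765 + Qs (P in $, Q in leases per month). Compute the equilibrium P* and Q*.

Inverting to quantity form: Qd = 1340.4 - 0.1P and Qs = -765 + P.
Set Qd = Qs: 1340.4 - 0.1P = -765 + P, so 2105.4 = 1.1P and P* = 1914.
Substitute back: Q* = 1340.4 - 0.1(1914) = 1149.

P* = 1914, Q* = 1149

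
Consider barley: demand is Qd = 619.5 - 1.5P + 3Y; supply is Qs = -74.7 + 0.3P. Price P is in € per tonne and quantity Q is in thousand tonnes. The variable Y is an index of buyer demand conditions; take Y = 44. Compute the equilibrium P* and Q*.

P* = 459, Q* = 63

With Y = 44, demand is Qd = 751.5 - 1.5P.
Set Qd = Qs: 751.5 - 1.5P = -74.7 + 0.3P, so 826.2 = 1.8P and P* = 459.
From the demand curve, Q* = 751.5 - 1.5(459) = 63.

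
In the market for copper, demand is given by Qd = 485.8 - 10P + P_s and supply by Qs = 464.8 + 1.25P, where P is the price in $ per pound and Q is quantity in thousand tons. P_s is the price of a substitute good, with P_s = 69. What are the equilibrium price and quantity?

P* = 8, Q* = 474.8

With P_s = 69, demand is Qd = 554.8 - 10P.
Set Qd = Qs: 554.8 - 10P = 464.8 + 1.25P, so 90 = 11.25P and P* = 8.
Then Q* = 554.8 - 10(8) = 474.8.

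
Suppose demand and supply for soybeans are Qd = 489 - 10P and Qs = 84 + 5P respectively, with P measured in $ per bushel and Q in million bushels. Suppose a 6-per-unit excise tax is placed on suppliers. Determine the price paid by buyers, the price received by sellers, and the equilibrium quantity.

P_b = 29, P_s = 23, Q = 199

The tax drives a wedge P_b - P_s = 6. Substituting P_s = P_b - 6 into supply: Qs = 54 + 5P_b.
Market clearing requires 489 - 10P_b = 54 + 5P_b; hence 435 = 15P_b and P_b = 29.
So P_s = 23 and the quantity traded is Q = 489 - 10(29) = 199.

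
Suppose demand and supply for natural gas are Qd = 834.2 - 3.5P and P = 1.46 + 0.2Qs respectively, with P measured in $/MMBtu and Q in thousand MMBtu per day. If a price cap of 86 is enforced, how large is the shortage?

Shortage = 110.5

Solving each curve for Q: Qs = -7.3 + 5P.
At P = 86: Qd = 533.2 and Qs = 422.7.
Shortage = Qd - Qs = 533.2 - 422.7 = 110.5.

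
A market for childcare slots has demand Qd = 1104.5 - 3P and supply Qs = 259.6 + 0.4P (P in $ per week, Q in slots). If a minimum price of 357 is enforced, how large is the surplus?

At P = 357: Qd = 33.5 and Qs = 402.4.
Surplus = Qs - Qd = 402.4 - 33.5 = 368.9.

Surplus = 368.9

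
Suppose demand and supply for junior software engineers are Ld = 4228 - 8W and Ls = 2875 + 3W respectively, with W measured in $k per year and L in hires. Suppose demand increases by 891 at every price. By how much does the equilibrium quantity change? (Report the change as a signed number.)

Equating demand and supply, 4228 - 8W = 2875 + 3W gives 11W = 1353, so W* = 123.
Plugging W* into demand: L* = 4228 - 8(123) = 3244.
After the shift, demand is Ld = 5119 - 8W.
New equilibrium: 2244 = 11W, so W = 204 and L = 3487.
ΔL = 3487 - 3244 = 243.

ΔL = 243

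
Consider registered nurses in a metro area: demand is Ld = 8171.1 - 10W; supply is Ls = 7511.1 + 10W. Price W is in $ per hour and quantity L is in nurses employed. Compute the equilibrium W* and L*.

W* = 33, L* = 7841.1

At equilibrium Ld = Ls, so 8171.1 - 10W = 7511.1 + 10W; collecting terms, 660 = 20W and W* = 33.
Then L* = 8171.1 - 10(33) = 7841.1.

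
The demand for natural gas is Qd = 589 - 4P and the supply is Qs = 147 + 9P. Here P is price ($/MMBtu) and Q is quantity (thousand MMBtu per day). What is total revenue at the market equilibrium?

Equating demand and supply, 589 - 4P = 147 + 9P gives 13P = 442, so P* = 34.
Plugging P* into demand: Q* = 589 - 4(34) = 453.
Total revenue = P* × Q* = 34 × 453 = 15402.

Total revenue = 15402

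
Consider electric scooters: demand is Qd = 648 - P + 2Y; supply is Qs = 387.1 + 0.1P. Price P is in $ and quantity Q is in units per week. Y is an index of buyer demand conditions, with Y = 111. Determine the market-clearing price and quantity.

With Y = 111, demand is Qd = 870 - P.
Equating demand and supply, 870 - P = 387.1 + 0.1P gives 1.1P = 482.9, so P* = 439.
Plugging P* into demand: Q* = 870 - 439 = 431.

P* = 439, Q* = 431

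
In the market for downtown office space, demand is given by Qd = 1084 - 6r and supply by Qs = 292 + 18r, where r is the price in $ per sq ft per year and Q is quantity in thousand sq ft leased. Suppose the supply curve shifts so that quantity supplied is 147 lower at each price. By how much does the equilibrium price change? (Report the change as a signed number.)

Δr = 6.125

The market clears where 1084 - 6r = 292 + 18r. Rearranging, 24r = 792, hence r* = 33.
Plugging r* into demand: Q* = 1084 - 6(33) = 886.
After the shift, supply is Qs = 145 + 18r.
New equilibrium: 939 = 24r, so r = 39.125 and Q = 849.25.
Δr = 39.125 - 33 = 6.125.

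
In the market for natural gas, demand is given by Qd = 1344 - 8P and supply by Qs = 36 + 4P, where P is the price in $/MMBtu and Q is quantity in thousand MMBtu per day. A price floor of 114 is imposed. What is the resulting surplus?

Surplus = 60

Evaluating both curves at the floor price 114 gives Qd = 432, Qs = 492.
Surplus = Qs - Qd = 492 - 432 = 60.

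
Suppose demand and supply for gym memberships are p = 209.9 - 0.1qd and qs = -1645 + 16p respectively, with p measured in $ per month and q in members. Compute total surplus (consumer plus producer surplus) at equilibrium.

Total surplus = 35285.33125

Solving each curve for q: qd = 2099 - 10p.
Equating demand and supply, 2099 - 10p = -1645 + 16p gives 26p = 3744, so p* = 144.
Substitute back: q* = 2099 - 10(144) = 659.
Demand choke price = 209.9; supply choke price = 102.8125. CS = ½(209.9 - 144)(659) = 21714.05; PS = ½(144 - 102.8125)(659) = 13571.28125. Total surplus = 35285.33125.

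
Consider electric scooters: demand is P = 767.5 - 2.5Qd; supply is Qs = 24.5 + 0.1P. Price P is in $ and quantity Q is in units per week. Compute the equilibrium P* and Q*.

P* = 565, Q* = 81

Solving each curve for Q: Qd = 307 - 0.4P.
At equilibrium Qd = Qs, so 307 - 0.4P = 24.5 + 0.1P; collecting terms, 282.5 = 0.5P and P* = 565.
Plugging P* into demand: Q* = 307 - 0.4(565) = 81.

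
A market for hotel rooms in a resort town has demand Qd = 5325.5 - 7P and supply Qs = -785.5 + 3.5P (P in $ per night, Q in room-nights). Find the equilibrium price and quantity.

Set Qd = Qs: 5325.5 - 7P = -785.5 + 3.5P, so 6111 = 10.5P and P* = 582.
Plugging P* into demand: Q* = 5325.5 - 7(582) = 1251.5.

P* = 582, Q* = 1251.5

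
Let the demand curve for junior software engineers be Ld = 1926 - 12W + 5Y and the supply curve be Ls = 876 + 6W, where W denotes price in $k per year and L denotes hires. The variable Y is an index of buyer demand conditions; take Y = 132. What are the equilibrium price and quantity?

W* = 95, L* = 1446

With Y = 132, demand is Ld = 2586 - 12W.
The market clears where 2586 - 12W = 876 + 6W. Rearranging, 18W = 1710, hence W* = 95.
From the demand curve, L* = 2586 - 12(95) = 1446.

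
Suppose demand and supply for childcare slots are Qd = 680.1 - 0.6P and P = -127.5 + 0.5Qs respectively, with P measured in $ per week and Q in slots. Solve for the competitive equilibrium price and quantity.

Rewriting in direct form: Qs = 255 + 2P.
Set Qd = Qs: 680.1 - 0.6P = 255 + 2P, so 425.1 = 2.6P and P* = 163.5.
Substitute back: Q* = 680.1 - 0.6(163.5) = 582.

P* = 163.5, Q* = 582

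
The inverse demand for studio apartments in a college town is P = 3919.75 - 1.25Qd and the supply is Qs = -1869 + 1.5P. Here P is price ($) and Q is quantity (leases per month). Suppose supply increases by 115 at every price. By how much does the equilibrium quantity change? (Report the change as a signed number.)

Rewriting in direct form: Qd = 3135.8 - 0.8P.
Equating demand and supply, 3135.8 - 0.8P = -1869 + 1.5P gives 2.3P = 5004.8, so P* = 2176.
From the demand curve, Q* = 3135.8 - 0.8(2176) = 1395.
After the shift, supply is Qs = -1754 + 1.5P.
Re-solving, 2.3P = 4889.8 gives P = 2126 and Q = 1435.
ΔQ = 1435 - 1395 = 40.

ΔQ = 40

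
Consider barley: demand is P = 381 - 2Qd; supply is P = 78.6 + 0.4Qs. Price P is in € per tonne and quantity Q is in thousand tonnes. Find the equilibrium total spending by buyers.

Total spending by buyers = 16254

Inverting to quantity form: Qd = 190.5 - 0.5P and Qs = -196.5 + 2.5P.
The market clears where 190.5 - 0.5P = -196.5 + 2.5P. Rearranging, 3P = 387, hence P* = 129.
From the demand curve, Q* = 190.5 - 0.5(129) = 126.
Total spending by buyers = P* × Q* = 129 × 126 = 16254.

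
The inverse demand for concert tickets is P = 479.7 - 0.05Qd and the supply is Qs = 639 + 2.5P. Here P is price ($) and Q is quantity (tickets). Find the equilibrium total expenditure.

Rewriting in direct form: Qd = 9594 - 20P.
The market clears where 9594 - 20P = 639 + 2.5P. Rearranging, 22.5P = 8955, hence P* = 398.
From the demand curve, Q* = 9594 - 20(398) = 1634.
Total expenditure = P* × Q* = 398 × 1634 = 650332.

Total expenditure = 650332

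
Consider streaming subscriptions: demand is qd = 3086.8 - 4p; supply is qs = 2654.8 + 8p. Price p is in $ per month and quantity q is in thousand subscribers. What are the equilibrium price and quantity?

p* = 36, q* = 2942.8

At equilibrium qd = qs, so 3086.8 - 4p = 2654.8 + 8p; collecting terms, 432 = 12p and p* = 36.
Then q* = 3086.8 - 4(36) = 2942.8.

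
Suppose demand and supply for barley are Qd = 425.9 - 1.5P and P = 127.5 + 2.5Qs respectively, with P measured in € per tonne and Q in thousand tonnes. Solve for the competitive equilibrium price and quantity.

Inverting to quantity form: Qs = -51 + 0.4P.
Set Qd = Qs: 425.9 - 1.5P = -51 + 0.4P, so 476.9 = 1.9P and P* = 251.
Substitute back: Q* = 425.9 - 1.5(251) = 49.4.

P* = 251, Q* = 49.4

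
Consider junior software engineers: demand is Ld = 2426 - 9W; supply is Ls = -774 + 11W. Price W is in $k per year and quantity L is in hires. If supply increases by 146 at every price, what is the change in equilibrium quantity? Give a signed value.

ΔL = 65.7

Equating demand and supply, 2426 - 9W = -774 + 11W gives 20W = 3200, so W* = 160.
Plugging W* into demand: L* = 2426 - 9(160) = 986.
After the shift, supply is Ls = -628 + 11W.
Re-solving, 20W = 3054 gives W = 152.7 and L = 1051.7.
ΔL = 1051.7 - 986 = 65.7.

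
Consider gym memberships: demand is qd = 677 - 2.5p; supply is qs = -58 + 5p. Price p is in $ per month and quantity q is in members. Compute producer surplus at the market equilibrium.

Producer surplus = 18662.4

The market clears where 677 - 2.5p = -58 + 5p. Rearranging, 7.5p = 735, hence p* = 98.
Then q* = 677 - 2.5(98) = 432.
Supply choke price (qs = 0): p = 11.6. Producer surplus = ½ × (98 - 11.6) × 432 = 18662.4.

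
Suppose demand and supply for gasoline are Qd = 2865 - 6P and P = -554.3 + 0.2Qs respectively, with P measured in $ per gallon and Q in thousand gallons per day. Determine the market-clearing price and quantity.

P* = 8.5, Q* = 2814

Inverting to quantity form: Qs = 2771.5 + 5P.
Equating demand and supply, 2865 - 6P = 2771.5 + 5P gives 11P = 93.5, so P* = 8.5.
Plugging P* into demand: Q* = 2865 - 6(8.5) = 2814.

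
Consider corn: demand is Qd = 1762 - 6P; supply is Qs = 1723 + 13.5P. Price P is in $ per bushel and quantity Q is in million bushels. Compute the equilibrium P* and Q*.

P* = 2, Q* = 1750

Set Qd = Qs: 1762 - 6P = 1723 + 13.5P, so 39 = 19.5P and P* = 2.
From the demand curve, Q* = 1762 - 6(2) = 1750.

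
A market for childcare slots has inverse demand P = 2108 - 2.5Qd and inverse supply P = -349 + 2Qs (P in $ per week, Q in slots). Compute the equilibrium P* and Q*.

In direct form, Qd = 843.2 - 0.4P and Qs = 174.5 + 0.5P.
Set Qd = Qs: 843.2 - 0.4P = 174.5 + 0.5P, so 668.7 = 0.9P and P* = 743.
From the demand curve, Q* = 843.2 - 0.4(743) = 546.

P* = 743, Q* = 546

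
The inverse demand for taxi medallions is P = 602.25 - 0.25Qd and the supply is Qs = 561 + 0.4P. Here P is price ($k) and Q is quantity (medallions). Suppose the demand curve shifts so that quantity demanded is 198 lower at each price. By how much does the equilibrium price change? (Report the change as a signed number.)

Inverting to quantity form: Qd = 2409 - 4P.
The market clears where 2409 - 4P = 561 + 0.4P. Rearranging, 4.4P = 1848, hence P* = 420.
Plugging P* into demand: Q* = 2409 - 4(420) = 729.
After the shift, demand is Qd = 2211 - 4P.
The new intersection has 1650 = 4.4P, i.e. P = 375, Q = 711.
ΔP = 375 - 420 = -45.

ΔP = -45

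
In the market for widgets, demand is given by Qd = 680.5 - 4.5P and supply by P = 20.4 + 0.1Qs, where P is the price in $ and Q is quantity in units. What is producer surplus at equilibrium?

Solving each curve for Q: Qs = -204 + 10P.
The market clears where 680.5 - 4.5P = -204 + 10P. Rearranging, 14.5P = 884.5, hence P* = 61.
Substitute back: Q* = 680.5 - 4.5(61) = 406.
Supply choke price (Qs = 0): P = 20.4. Producer surplus = ½ × (61 - 20.4) × 406 = 8241.8.

Producer surplus = 8241.8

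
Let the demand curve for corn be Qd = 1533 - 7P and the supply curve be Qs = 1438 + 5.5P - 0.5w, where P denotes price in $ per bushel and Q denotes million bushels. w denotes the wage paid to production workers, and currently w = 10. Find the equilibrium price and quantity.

With w = 10, supply is Qs = 1433 + 5.5P.
At equilibrium Qd = Qs, so 1533 - 7P = 1433 + 5.5P; collecting terms, 100 = 12.5P and P* = 8.
Then Q* = 1533 - 7(8) = 1477.

P* = 8, Q* = 1477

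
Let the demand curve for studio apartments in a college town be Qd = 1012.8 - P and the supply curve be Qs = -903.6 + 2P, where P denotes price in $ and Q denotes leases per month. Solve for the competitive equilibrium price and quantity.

P* = 638.8, Q* = 374

The market clears where 1012.8 - P = -903.6 + 2P. Rearranging, 3P = 1916.4, hence P* = 638.8.
From the demand curve, Q* = 1012.8 - 638.8 = 374.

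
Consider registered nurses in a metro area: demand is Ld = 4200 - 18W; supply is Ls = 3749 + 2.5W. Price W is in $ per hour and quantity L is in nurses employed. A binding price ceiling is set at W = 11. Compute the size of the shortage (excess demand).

At W = 11: Ld = 4002 and Ls = 3776.5.
Shortage = Ld - Ls = 4002 - 3776.5 = 225.5.

Shortage = 225.5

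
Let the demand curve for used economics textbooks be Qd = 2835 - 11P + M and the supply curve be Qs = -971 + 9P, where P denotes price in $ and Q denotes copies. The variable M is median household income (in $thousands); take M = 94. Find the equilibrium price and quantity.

With M = 94, demand is Qd = 2929 - 11P.
Set Qd = Qs: 2929 - 11P = -971 + 9P, so 3900 = 20P and P* = 195.
From the demand curve, Q* = 2929 - 11(195) = 784.

P* = 195, Q* = 784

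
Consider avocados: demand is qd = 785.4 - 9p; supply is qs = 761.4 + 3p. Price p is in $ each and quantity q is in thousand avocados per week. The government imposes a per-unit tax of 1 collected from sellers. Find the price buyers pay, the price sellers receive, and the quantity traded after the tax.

p_b = 2.25, p_s = 1.25, q = 765.15

The tax drives a wedge p_b - p_s = 1. Substituting p_s = p_b - 1 into supply: qs = 758.4 + 3p_b.
Set qd = qs: 785.4 - 9p_b = 758.4 + 3p_b, so 27 = 12p_b and p_b = 2.25.
So p_s = 1.25 and the quantity traded is q = 785.4 - 9(2.25) = 765.15.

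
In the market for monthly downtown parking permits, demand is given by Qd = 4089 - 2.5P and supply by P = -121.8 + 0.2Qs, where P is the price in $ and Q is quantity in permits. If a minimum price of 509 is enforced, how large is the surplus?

Surplus = 337.5

Inverting to quantity form: Qs = 609 + 5P.
At P = 509: Qd = 2816.5 and Qs = 3154.
Surplus = Qs - Qd = 3154 - 2816.5 = 337.5.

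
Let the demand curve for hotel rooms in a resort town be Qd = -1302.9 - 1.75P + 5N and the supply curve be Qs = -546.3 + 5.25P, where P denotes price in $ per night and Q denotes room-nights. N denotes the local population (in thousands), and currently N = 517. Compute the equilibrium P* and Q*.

P* = 261.2, Q* = 825

With N = 517, demand is Qd = 1282.1 - 1.75P.
At equilibrium Qd = Qs, so 1282.1 - 1.75P = -546.3 + 5.25P; collecting terms, 1828.4 = 7P and P* = 261.2.
From the demand curve, Q* = 1282.1 - 1.75(261.2) = 825.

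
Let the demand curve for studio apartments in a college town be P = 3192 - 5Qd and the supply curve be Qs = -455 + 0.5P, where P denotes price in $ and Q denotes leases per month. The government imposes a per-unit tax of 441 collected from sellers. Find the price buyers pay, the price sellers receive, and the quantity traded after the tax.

P_b = 1877, P_s = 1436, Q = 263

Solving each curve for Q: Qd = 638.4 - 0.2P.
The tax drives a wedge P_b - P_s = 441. Substituting P_s = P_b - 441 into supply: Qs = -675.5 + 0.5P_b.
Set Qd = Qs: 638.4 - 0.2P_b = -675.5 + 0.5P_b, so 1313.9 = 0.7P_b and P_b = 1877.
Then P_s = 1877 - 441 = 1436 and Q = 638.4 - 0.2(1877) = 263.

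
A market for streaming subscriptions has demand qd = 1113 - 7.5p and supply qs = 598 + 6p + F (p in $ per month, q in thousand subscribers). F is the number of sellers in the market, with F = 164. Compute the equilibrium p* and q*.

With F = 164, supply is qs = 762 + 6p.
At equilibrium qd = qs, so 1113 - 7.5p = 762 + 6p; collecting terms, 351 = 13.5p and p* = 26.
Plugging p* into demand: q* = 1113 - 7.5(26) = 918.

p* = 26, q* = 918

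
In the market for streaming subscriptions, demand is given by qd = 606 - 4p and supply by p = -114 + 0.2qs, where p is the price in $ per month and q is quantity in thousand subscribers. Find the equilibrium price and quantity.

p* = 4, q* = 590

Inverting to quantity form: qs = 570 + 5p.
The market clears where 606 - 4p = 570 + 5p. Rearranging, 9p = 36, hence p* = 4.
From the demand curve, q* = 606 - 4(4) = 590.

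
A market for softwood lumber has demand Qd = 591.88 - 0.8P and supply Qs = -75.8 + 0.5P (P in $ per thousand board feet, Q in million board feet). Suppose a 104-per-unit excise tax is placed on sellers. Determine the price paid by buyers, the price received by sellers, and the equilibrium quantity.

P_b = 553.6, P_s = 449.6, Q = 149

With a tax of 104 on sellers, they supply based on the net price P_s = P_b - 104, so Qs = -127.8 + 0.5P_b.
Equate demand and the shifted supply: 591.88 - 0.8P_b = -127.8 + 0.5P_b, giving 1.3P_b = 719.68, so P_b = 553.6.
Then P_s = 553.6 - 104 = 449.6 and Q = 591.88 - 0.8(553.6) = 149.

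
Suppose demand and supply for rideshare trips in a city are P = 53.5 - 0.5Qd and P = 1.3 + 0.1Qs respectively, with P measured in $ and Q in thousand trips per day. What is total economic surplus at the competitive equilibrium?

Total surplus = 2270.7

Inverting to quantity form: Qd = 107 - 2P and Qs = -13 + 10P.
At equilibrium Qd = Qs, so 107 - 2P = -13 + 10P; collecting terms, 120 = 12P and P* = 10.
Plugging P* into demand: Q* = 107 - 2(10) = 87.
Demand choke price = 53.5; supply choke price = 1.3. CS = ½(53.5 - 10)(87) = 1892.25; PS = ½(10 - 1.3)(87) = 378.45. Total surplus = 2270.7.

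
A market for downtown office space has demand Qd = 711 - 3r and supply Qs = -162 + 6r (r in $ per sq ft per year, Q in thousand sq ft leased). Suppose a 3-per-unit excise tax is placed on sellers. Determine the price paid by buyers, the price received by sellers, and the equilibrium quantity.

r_b = 99, r_s = 96, Q = 414

The tax drives a wedge r_b - r_s = 3. Substituting r_s = r_b - 3 into supply: Qs = -180 + 6r_b.
Market clearing requires 711 - 3r_b = -180 + 6r_b; hence 891 = 9r_b and r_b = 99.
So r_s = 96 and the quantity traded is Q = 711 - 3(99) = 414.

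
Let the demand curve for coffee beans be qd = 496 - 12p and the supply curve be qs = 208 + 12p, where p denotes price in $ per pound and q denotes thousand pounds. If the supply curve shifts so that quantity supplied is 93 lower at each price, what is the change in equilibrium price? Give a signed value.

Δp = 3.875

Equating demand and supply, 496 - 12p = 208 + 12p gives 24p = 288, so p* = 12.
Then q* = 496 - 12(12) = 352.
After the shift, supply is qs = 115 + 12p.
Re-solving, 24p = 381 gives p = 15.875 and q = 305.5.
Δp = 15.875 - 12 = 3.875.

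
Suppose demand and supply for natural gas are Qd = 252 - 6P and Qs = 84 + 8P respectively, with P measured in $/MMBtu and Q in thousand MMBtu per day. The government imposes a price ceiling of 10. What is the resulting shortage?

Evaluating both curves at the ceiling price 10 gives Qd = 192, Qs = 164.
Shortage = Qd - Qs = 192 - 164 = 28.

Shortage = 28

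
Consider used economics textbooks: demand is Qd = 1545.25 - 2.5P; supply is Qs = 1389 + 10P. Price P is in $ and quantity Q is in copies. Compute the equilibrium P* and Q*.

Equating demand and supply, 1545.25 - 2.5P = 1389 + 10P gives 12.5P = 156.25, so P* = 12.5.
From the demand curve, Q* = 1545.25 - 2.5(12.5) = 1514.

P* = 12.5, Q* = 1514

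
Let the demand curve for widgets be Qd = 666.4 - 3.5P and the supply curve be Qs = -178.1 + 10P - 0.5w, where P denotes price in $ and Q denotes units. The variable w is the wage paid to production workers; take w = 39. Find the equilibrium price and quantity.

With w = 39, supply is Qs = -197.6 + 10P.
Set Qd = Qs: 666.4 - 3.5P = -197.6 + 10P, so 864 = 13.5P and P* = 64.
From the demand curve, Q* = 666.4 - 3.5(64) = 442.4.

P* = 64, Q* = 442.4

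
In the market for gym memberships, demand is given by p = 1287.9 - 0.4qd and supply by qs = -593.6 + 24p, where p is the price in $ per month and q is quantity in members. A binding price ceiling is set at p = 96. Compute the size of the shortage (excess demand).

Shortage = 1269.35

Solving each curve for q: qd = 3219.75 - 2.5p.
At p = 96: qd = 2979.75 and qs = 1710.4.
Shortage = qd - qs = 2979.75 - 1710.4 = 1269.35.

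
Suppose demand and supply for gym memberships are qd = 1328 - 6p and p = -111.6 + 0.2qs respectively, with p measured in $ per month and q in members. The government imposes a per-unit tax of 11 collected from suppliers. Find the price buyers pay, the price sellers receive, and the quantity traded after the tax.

p_b = 75, p_s = 64, q = 878

Inverting to quantity form: qs = 558 + 5p.
The tax drives a wedge p_b - p_s = 11. Substituting p_s = p_b - 11 into supply: qs = 503 + 5p_b.
Market clearing requires 1328 - 6p_b = 503 + 5p_b; hence 825 = 11p_b and p_b = 75.
Then p_s = 75 - 11 = 64 and q = 1328 - 6(75) = 878.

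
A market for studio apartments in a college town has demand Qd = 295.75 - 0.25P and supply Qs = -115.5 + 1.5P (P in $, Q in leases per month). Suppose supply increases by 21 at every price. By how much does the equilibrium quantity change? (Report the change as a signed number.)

ΔQ = 3

Set Qd = Qs: 295.75 - 0.25P = -115.5 + 1.5P, so 411.25 = 1.75P and P* = 235.
From the demand curve, Q* = 295.75 - 0.25(235) = 237.
After the shift, supply is Qs = -94.5 + 1.5P.
Re-solving, 1.75P = 390.25 gives P = 223 and Q = 240.
ΔQ = 240 - 237 = 3.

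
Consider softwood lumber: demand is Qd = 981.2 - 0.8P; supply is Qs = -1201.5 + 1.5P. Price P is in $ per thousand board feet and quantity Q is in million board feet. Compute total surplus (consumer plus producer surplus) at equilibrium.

At equilibrium Qd = Qs, so 981.2 - 0.8P = -1201.5 + 1.5P; collecting terms, 2182.7 = 2.3P and P* = 949.
Substitute back: Q* = 981.2 - 0.8(949) = 222.
Demand choke price = 1226.5; supply choke price = 801. CS = ½(1226.5 - 949)(222) = 30802.5; PS = ½(949 - 801)(222) = 16428. Total surplus = 47230.5.

Total surplus = 47230.5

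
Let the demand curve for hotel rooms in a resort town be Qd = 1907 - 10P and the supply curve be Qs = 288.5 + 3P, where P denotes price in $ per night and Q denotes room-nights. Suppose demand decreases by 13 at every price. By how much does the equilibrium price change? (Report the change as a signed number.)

The market clears where 1907 - 10P = 288.5 + 3P. Rearranging, 13P = 1618.5, hence P* = 124.5.
Then Q* = 1907 - 10(124.5) = 662.
After the shift, demand is Qd = 1894 - 10P.
The new intersection has 1605.5 = 13P, i.e. P = 123.5, Q = 659.
ΔP = 123.5 - 124.5 = -1.

ΔP = -1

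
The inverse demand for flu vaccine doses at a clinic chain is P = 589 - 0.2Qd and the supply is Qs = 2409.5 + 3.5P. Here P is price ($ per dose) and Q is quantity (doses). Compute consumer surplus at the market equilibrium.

Inverting to quantity form: Qd = 2945 - 5P.
At equilibrium Qd = Qs, so 2945 - 5P = 2409.5 + 3.5P; collecting terms, 535.5 = 8.5P and P* = 63.
Substitute back: Q* = 2945 - 5(63) = 2630.
Demand choke price (Qd = 0): P = 2945/5 = 589. Consumer surplus = ½ × (589 - 63) × 2630 = 691690.

Consumer surplus = 691690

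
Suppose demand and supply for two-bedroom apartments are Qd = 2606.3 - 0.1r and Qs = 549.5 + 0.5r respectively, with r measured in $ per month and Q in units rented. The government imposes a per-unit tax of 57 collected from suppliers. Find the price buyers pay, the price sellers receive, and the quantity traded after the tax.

r_b = 3475.5, r_s = 3418.5, Q = 2258.75

The tax drives a wedge r_b - r_s = 57. Substituting r_s = r_b - 57 into supply: Qs = 521 + 0.5r_b.
Market clearing requires 2606.3 - 0.1r_b = 521 + 0.5r_b; hence 2085.3 = 0.6r_b and r_b = 3475.5.
So r_s = 3418.5 and the quantity traded is Q = 2606.3 - 0.1(3475.5) = 2258.75.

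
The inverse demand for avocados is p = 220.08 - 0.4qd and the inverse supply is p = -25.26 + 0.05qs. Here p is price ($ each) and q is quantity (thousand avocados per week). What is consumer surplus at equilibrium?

Consumer surplus = 59448.608

In direct form, qd = 550.2 - 2.5p and qs = 505.2 + 20p.
Set qd = qs: 550.2 - 2.5p = 505.2 + 20p, so 45 = 22.5p and p* = 2.
Substitute back: q* = 550.2 - 2.5(2) = 545.2.
Demand choke price (qd = 0): p = 550.2/2.5 = 220.08. Consumer surplus = ½ × (220.08 - 2) × 545.2 = 59448.608.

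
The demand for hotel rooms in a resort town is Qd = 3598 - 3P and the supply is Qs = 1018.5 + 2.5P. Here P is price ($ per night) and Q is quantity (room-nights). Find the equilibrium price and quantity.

P* = 469, Q* = 2191

At equilibrium Qd = Qs, so 3598 - 3P = 1018.5 + 2.5P; collecting terms, 2579.5 = 5.5P and P* = 469.
Plugging P* into demand: Q* = 3598 - 3(469) = 2191.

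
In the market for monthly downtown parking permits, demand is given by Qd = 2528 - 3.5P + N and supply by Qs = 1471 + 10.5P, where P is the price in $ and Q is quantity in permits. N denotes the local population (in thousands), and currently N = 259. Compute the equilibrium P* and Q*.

With N = 259, demand is Qd = 2787 - 3.5P.
At equilibrium Qd = Qs, so 2787 - 3.5P = 1471 + 10.5P; collecting terms, 1316 = 14P and P* = 94.
From the demand curve, Q* = 2787 - 3.5(94) = 2458.

P* = 94, Q* = 2458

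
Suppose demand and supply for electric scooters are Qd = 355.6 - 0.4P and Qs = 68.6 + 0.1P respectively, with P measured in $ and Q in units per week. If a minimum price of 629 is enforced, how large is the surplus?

With P fixed at 629, quantity demanded is 104 and quantity supplied is 131.5.
Surplus = Qs - Qd = 131.5 - 104 = 27.5.

Surplus = 27.5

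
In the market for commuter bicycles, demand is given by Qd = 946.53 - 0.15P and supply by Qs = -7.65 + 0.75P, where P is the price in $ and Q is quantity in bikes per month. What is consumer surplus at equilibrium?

Equating demand and supply, 946.53 - 0.15P = -7.65 + 0.75P gives 0.9P = 954.18, so P* = 1060.2.
Plugging P* into demand: Q* = 946.53 - 0.15(1060.2) = 787.5.
Demand choke price (Qd = 0): P = 946.53/0.15 = 6310.2. Consumer surplus = ½ × (6310.2 - 1060.2) × 787.5 = 2067187.5.

Consumer surplus = 2067187.5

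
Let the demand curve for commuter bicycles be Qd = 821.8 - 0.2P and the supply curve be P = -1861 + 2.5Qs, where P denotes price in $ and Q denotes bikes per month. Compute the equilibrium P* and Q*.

P* = 129, Q* = 796

Inverting to quantity form: Qs = 744.4 + 0.4P.
The market clears where 821.8 - 0.2P = 744.4 + 0.4P. Rearranging, 0.6P = 77.4, hence P* = 129.
Then Q* = 821.8 - 0.2(129) = 796.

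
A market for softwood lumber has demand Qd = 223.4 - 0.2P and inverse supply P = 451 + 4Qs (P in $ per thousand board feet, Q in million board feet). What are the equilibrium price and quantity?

Solving each curve for Q: Qs = -112.75 + 0.25P.
Set Qd = Qs: 223.4 - 0.2P = -112.75 + 0.25P, so 336.15 = 0.45P and P* = 747.
Plugging P* into demand: Q* = 223.4 - 0.2(747) = 74.

P* = 747, Q* = 74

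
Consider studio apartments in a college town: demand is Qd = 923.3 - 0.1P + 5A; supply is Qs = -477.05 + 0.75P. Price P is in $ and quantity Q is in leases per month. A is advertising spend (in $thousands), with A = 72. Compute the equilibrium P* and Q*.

With A = 72, demand is Qd = 1283.3 - 0.1P.
Set Qd = Qs: 1283.3 - 0.1P = -477.05 + 0.75P, so 1760.35 = 0.85P and P* = 2071.
Plugging P* into demand: Q* = 1283.3 - 0.1(2071) = 1076.2.

P* = 2071, Q* = 1076.2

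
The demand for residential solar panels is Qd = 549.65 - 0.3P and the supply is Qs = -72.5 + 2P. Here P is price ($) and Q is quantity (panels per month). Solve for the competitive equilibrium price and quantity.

P* = 270.5, Q* = 468.5

At equilibrium Qd = Qs, so 549.65 - 0.3P = -72.5 + 2P; collecting terms, 622.15 = 2.3P and P* = 270.5.
From the demand curve, Q* = 549.65 - 0.3(270.5) = 468.5.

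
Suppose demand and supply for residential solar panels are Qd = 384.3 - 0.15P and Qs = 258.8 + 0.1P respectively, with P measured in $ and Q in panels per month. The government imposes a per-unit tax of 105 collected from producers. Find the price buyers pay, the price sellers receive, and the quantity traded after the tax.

P_b = 544, P_s = 439, Q = 302.7

The tax drives a wedge P_b - P_s = 105. Substituting P_s = P_b - 105 into supply: Qs = 248.3 + 0.1P_b.
Market clearing requires 384.3 - 0.15P_b = 248.3 + 0.1P_b; hence 136 = 0.25P_b and P_b = 544.
So P_s = 439 and the quantity traded is Q = 384.3 - 0.15(544) = 302.7.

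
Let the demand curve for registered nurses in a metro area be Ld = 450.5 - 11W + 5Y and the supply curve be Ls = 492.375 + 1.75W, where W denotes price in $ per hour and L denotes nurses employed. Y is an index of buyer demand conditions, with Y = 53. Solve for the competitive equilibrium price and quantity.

With Y = 53, demand is Ld = 715.5 - 11W.
The market clears where 715.5 - 11W = 492.375 + 1.75W. Rearranging, 12.75W = 223.125, hence W* = 17.5.
From the demand curve, L* = 715.5 - 11(17.5) = 523.

W* = 17.5, L* = 523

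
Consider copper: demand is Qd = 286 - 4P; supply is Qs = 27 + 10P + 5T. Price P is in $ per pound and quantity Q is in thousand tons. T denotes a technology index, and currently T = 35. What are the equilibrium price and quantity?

P* = 6, Q* = 262

With T = 35, supply is Qs = 202 + 10P.
Equating demand and supply, 286 - 4P = 202 + 10P gives 14P = 84, so P* = 6.
Substitute back: Q* = 286 - 4(6) = 262.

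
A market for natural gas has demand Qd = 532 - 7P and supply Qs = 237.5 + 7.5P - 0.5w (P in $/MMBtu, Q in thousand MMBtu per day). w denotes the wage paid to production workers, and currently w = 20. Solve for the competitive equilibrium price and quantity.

P* = 21, Q* = 385

With w = 20, supply is Qs = 227.5 + 7.5P.
At equilibrium Qd = Qs, so 532 - 7P = 227.5 + 7.5P; collecting terms, 304.5 = 14.5P and P* = 21.
Then Q* = 532 - 7(21) = 385.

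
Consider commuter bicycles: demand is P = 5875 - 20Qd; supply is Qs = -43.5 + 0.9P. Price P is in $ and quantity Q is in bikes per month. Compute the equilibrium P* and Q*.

Inverting to quantity form: Qd = 293.75 - 0.05P.
At equilibrium Qd = Qs, so 293.75 - 0.05P = -43.5 + 0.9P; collecting terms, 337.25 = 0.95P and P* = 355.
From the demand curve, Q* = 293.75 - 0.05(355) = 276.

P* = 355, Q* = 276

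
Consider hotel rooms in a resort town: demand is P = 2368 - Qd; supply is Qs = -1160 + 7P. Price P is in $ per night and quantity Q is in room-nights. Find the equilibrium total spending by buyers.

Total spending by buyers = 849807

Inverting to quantity form: Qd = 2368 - P.
Equating demand and supply, 2368 - P = -1160 + 7P gives 8P = 3528, so P* = 441.
Then Q* = 2368 - 441 = 1927.
Total spending by buyers = P* × Q* = 441 × 1927 = 849807.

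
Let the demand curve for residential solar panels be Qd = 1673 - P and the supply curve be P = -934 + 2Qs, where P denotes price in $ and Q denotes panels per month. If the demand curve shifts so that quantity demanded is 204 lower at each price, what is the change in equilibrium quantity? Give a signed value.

ΔQ = -68

Inverting to quantity form: Qs = 467 + 0.5P.
At equilibrium Qd = Qs, so 1673 - P = 467 + 0.5P; collecting terms, 1206 = 1.5P and P* = 804.
Substitute back: Q* = 1673 - 804 = 869.
After the shift, demand is Qd = 1469 - P.
Re-solving, 1.5P = 1002 gives P = 668 and Q = 801.
ΔQ = 801 - 869 = -68.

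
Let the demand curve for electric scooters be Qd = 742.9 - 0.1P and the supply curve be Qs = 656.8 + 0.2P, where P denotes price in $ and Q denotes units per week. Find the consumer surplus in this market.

Equating demand and supply, 742.9 - 0.1P = 656.8 + 0.2P gives 0.3P = 86.1, so P* = 287.
Then Q* = 742.9 - 0.1(287) = 714.2.
Demand choke price (Qd = 0): P = 742.9/0.1 = 7429. Consumer surplus = ½ × (7429 - 287) × 714.2 = 2550408.2.

Consumer surplus = 2550408.2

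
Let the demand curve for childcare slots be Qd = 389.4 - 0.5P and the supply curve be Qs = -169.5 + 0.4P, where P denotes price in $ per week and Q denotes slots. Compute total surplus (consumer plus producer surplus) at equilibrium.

Total surplus = 14006.7225

Equating demand and supply, 389.4 - 0.5P = -169.5 + 0.4P gives 0.9P = 558.9, so P* = 621.
From the demand curve, Q* = 389.4 - 0.5(621) = 78.9.
Demand choke price = 778.8; supply choke price = 423.75. CS = ½(778.8 - 621)(78.9) = 6225.21; PS = ½(621 - 423.75)(78.9) = 7781.5125. Total surplus = 14006.7225.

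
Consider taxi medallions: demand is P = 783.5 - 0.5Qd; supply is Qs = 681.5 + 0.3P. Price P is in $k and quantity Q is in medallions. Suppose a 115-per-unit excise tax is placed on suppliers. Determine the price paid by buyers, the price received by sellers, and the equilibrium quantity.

P_b = 400, P_s = 285, Q = 767

Inverting to quantity form: Qd = 1567 - 2P.
The tax drives a wedge P_b - P_s = 115. Substituting P_s = P_b - 115 into supply: Qs = 647 + 0.3P_b.
Set Qd = Qs: 1567 - 2P_b = 647 + 0.3P_b, so 920 = 2.3P_b and P_b = 400.
Then P_s = 400 - 115 = 285 and Q = 1567 - 2(400) = 767.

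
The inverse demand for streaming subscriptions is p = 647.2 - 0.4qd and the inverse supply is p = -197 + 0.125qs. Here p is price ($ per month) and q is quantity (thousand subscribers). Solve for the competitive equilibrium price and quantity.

Rewriting in direct form: qd = 1618 - 2.5p and qs = 1576 + 8p.
The market clears where 1618 - 2.5p = 1576 + 8p. Rearranging, 10.5p = 42, hence p* = 4.
Substitute back: q* = 1618 - 2.5(4) = 1608.

p* = 4, q* = 1608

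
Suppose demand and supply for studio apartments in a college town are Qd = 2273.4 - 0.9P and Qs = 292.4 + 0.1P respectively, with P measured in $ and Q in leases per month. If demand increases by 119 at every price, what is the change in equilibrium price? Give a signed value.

ΔP = 119

The market clears where 2273.4 - 0.9P = 292.4 + 0.1P. Rearranging, P = 1981, hence P* = 1981.
Plugging P* into demand: Q* = 2273.4 - 0.9(1981) = 490.5.
After the shift, demand is Qd = 2392.4 - 0.9P.
Re-solving, P = 2100 gives P = 2100 and Q = 502.4.
ΔP = 2100 - 1981 = 119.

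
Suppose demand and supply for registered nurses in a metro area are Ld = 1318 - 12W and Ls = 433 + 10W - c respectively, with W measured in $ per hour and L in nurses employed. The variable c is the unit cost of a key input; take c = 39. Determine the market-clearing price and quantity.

With c = 39, supply is Ls = 394 + 10W.
Set Ld = Ls: 1318 - 12W = 394 + 10W, so 924 = 22W and W* = 42.
Substitute back: L* = 1318 - 12(42) = 814.

W* = 42, L* = 814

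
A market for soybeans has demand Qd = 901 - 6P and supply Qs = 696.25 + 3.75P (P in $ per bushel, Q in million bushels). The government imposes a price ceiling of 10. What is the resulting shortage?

Shortage = 107.25

At P = 10: Qd = 841 and Qs = 733.75.
Shortage = Qd - Qs = 841 - 733.75 = 107.25.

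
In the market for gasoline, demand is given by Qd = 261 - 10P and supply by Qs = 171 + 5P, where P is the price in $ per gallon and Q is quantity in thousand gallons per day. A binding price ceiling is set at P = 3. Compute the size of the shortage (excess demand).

With P fixed at 3, quantity demanded is 231 and quantity supplied is 186.
Shortage = Qd - Qs = 231 - 186 = 45.

Shortage = 45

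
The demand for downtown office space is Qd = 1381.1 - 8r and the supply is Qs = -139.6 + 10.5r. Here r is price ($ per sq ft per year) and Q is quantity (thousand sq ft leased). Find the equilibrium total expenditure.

Total expenditure = 59471.7

At equilibrium Qd = Qs, so 1381.1 - 8r = -139.6 + 10.5r; collecting terms, 1520.7 = 18.5r and r* = 82.2.
Substitute back: Q* = 1381.1 - 8(82.2) = 723.5.
Total expenditure = r* × Q* = 82.2 × 723.5 = 59471.7.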